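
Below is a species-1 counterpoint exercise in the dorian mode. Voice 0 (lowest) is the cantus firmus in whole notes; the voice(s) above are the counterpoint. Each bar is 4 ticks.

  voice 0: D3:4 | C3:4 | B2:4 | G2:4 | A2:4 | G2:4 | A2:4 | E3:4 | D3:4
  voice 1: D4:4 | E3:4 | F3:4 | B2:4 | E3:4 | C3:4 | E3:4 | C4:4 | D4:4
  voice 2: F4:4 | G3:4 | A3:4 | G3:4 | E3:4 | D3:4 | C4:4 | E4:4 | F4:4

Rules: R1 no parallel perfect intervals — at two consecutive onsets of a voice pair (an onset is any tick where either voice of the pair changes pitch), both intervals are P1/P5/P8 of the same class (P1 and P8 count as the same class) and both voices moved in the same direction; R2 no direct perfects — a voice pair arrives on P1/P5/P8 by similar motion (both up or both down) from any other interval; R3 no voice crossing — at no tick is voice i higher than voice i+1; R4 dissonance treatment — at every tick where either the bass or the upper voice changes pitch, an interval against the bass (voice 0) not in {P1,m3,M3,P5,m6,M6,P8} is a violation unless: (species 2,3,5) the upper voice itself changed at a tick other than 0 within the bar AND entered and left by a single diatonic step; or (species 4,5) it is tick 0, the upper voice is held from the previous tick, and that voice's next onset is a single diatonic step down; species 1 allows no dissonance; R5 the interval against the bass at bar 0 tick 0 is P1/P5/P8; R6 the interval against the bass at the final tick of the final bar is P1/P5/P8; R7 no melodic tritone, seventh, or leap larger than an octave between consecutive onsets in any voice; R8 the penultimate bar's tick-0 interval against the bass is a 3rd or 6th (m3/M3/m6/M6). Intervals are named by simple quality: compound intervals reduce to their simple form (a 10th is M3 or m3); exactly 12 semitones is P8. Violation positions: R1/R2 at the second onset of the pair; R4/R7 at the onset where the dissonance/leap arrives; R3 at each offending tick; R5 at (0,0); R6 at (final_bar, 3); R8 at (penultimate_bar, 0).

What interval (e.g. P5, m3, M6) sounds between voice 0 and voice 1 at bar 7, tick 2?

m6

voice 0=E3 voice 1=C4 -> m6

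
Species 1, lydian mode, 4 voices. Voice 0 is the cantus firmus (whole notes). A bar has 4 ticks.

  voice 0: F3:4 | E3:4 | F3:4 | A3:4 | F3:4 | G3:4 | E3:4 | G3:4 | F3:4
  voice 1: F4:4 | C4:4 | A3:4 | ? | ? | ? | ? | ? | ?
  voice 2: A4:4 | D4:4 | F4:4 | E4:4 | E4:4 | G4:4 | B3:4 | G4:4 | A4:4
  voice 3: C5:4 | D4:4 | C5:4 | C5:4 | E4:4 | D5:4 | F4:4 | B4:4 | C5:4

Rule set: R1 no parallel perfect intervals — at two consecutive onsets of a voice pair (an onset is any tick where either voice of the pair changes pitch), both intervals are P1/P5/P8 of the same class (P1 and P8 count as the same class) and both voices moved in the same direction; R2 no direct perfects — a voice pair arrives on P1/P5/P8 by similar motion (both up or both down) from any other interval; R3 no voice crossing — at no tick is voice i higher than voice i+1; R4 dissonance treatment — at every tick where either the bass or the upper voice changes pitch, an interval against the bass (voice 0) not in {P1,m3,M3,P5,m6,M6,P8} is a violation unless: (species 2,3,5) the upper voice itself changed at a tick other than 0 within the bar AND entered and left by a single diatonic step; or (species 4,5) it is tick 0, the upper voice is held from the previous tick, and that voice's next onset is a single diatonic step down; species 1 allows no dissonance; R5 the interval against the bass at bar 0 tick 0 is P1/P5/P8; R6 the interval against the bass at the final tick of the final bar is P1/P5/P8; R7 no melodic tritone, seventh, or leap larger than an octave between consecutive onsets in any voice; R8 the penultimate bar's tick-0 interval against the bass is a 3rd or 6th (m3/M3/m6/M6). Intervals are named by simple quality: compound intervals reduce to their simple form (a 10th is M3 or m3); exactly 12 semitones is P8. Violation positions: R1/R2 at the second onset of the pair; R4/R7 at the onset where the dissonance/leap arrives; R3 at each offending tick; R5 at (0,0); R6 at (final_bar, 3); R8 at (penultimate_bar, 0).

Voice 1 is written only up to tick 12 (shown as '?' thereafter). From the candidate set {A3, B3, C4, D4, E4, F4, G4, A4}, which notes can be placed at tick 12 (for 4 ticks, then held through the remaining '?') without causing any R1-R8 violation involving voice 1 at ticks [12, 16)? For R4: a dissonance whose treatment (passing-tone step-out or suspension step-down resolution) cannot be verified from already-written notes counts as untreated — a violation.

A3: legal
B3: violates R4
C4: legal
D4: violates R4
E4: violates R2
F4: violates R3
G4: violates R3,R4,R7
A4: violates R2,R3

{A3, C4}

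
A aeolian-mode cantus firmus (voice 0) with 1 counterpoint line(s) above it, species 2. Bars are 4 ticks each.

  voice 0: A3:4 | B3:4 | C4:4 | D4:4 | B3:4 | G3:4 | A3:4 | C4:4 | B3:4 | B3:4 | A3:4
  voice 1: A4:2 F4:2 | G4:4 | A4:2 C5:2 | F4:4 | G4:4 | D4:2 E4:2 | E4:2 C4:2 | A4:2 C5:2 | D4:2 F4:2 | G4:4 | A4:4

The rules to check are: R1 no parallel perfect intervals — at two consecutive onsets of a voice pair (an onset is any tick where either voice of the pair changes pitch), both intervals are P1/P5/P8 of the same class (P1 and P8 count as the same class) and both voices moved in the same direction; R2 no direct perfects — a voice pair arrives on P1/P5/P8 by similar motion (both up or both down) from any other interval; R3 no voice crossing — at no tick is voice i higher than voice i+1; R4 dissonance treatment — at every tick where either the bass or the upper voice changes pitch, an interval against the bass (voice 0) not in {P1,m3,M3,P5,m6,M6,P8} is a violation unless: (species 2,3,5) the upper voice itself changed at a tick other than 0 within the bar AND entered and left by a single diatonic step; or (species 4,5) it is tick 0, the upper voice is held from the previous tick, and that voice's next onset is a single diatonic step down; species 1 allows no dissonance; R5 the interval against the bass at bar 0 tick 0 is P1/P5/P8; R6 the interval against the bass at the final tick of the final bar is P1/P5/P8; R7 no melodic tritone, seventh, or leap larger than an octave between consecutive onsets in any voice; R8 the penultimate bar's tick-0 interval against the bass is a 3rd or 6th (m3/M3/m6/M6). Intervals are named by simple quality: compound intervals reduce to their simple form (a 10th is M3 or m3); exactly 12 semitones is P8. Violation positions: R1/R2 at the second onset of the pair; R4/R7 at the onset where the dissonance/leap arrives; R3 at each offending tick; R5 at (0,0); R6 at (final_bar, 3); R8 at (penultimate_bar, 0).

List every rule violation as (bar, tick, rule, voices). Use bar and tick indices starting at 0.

bar 0: v0=A3 v1=A4 downbeat P8
bar 1: v0=B3 v1=G4 downbeat m6
bar 2: v0=C4 v1=A4 downbeat M6
bar 3: v0=D4 v1=F4 downbeat m3
bar 4: v0=B3 v1=G4 downbeat m6
bar 5: v0=G3 v1=D4 downbeat P5
bar 6: v0=A3 v1=E4 downbeat P5
bar 7: v0=C4 v1=A4 downbeat M6
bar 8: v0=B3 v1=D4 downbeat m3
bar 9: v0=B3 v1=G4 downbeat m6
bar 10: v0=A3 v1=A4 downbeat P8
  -> R2 @ bar 5 tick 0 v(0, 1): B3/G4 m6 -> G3/D4 P5 similar
  -> R7 @ bar 8 tick 0 v(1,): C5->D4 leap 10st
  -> R4 @ bar 8 tick 2 v(0, 1): B3/F4 TT untreated

(5, 0, R2, (0, 1))
(8, 0, R7, (1,))
(8, 2, R4, (0, 1))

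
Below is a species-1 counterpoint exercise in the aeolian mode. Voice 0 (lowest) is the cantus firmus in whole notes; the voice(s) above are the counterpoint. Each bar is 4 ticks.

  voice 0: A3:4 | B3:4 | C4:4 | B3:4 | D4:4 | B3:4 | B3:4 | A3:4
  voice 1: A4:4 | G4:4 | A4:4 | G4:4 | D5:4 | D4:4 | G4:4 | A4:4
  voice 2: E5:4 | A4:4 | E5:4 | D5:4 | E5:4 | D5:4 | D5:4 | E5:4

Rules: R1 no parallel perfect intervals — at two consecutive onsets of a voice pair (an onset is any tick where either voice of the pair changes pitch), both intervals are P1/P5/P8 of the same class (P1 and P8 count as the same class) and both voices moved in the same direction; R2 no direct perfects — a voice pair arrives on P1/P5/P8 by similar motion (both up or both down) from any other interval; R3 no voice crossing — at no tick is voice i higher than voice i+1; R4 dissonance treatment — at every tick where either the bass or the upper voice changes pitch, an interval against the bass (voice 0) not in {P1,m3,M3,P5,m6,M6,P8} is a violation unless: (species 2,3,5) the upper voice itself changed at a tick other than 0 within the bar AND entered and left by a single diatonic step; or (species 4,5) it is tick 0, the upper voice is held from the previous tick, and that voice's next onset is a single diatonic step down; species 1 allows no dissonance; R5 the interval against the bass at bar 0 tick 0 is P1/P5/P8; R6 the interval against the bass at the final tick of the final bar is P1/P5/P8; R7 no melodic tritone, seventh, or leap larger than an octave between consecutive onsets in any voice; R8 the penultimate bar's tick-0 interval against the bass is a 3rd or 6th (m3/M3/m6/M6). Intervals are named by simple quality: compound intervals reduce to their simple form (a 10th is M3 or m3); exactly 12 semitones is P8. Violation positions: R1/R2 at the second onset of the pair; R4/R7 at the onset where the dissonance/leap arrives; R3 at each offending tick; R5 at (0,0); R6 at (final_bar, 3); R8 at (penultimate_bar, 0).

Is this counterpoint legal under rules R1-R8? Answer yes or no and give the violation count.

bar 0: v0=A3 v1=A4 v2=E5 (P5)
bar 1: v0=B3 v1=G4 v2=A4 (m7)
bar 2: v0=C4 v1=A4 v2=E5 (M3)
bar 3: v0=B3 v1=G4 v2=D5 (m3)
bar 4: v0=D4 v1=D5 v2=E5 (M2)
bar 5: v0=B3 v1=D4 v2=D5 (m3)
bar 6: v0=B3 v1=G4 v2=D5 (m3)
bar 7: v0=A3 v1=A4 v2=E5 (P5)
  R4 @ bar1.0: B3/A4 m7 untreated
  R2 @ bar2.0: G4/A4 M2 -> A4/E5 P5 similar
  R1 @ bar3.0: A4/E5 P5 -> G4/D5 P5 similar
  R2 @ bar4.0: B3/G4 m6 -> D4/D5 P8 similar
  R4 @ bar4.0: D4/E5 M2 untreated
  R2 @ bar5.0: D5/E5 M2 -> D4/D5 P8 similar
  R1 @ bar7.0: G4/D5 P5 -> A4/E5 P5 similar

No (7 violations)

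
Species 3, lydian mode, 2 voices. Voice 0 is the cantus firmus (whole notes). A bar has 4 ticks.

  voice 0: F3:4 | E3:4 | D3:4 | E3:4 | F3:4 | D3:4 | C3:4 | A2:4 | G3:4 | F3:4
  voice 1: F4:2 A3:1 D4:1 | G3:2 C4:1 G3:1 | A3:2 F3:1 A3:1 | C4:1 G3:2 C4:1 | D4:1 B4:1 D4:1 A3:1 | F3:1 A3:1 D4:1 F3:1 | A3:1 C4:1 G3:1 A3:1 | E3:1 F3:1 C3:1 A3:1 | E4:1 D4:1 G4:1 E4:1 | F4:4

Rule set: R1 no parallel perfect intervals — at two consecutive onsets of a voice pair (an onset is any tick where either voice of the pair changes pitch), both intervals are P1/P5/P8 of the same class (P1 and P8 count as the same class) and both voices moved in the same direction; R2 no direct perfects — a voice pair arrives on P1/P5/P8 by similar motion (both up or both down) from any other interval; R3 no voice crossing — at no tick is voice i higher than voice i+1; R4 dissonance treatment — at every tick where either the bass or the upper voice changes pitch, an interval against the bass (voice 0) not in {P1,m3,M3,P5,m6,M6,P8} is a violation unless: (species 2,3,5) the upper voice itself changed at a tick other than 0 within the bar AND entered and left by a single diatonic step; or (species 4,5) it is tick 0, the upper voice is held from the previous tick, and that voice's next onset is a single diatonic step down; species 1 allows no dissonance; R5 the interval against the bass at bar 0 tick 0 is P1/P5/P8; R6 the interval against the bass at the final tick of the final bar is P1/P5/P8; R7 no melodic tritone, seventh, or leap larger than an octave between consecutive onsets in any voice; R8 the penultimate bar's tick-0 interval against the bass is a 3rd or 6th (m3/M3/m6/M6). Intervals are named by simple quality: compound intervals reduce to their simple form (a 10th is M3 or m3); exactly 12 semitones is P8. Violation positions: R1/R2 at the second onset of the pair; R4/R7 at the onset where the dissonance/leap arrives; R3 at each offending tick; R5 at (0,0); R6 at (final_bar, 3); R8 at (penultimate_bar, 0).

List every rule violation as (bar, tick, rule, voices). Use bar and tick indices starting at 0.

(4, 1, R4, (0, 1))
(7, 0, R2, (0, 1))
(8, 0, R7, (0,))

bar 0: v0=F3 v1=F4 downbeat P8
bar 1: v0=E3 v1=G3 downbeat m3
bar 2: v0=D3 v1=A3 downbeat P5
bar 3: v0=E3 v1=C4 downbeat m6
bar 4: v0=F3 v1=D4 downbeat M6
bar 5: v0=D3 v1=F3 downbeat m3
bar 6: v0=C3 v1=A3 downbeat M6
bar 7: v0=A2 v1=E3 downbeat P5
bar 8: v0=G3 v1=E4 downbeat M6
bar 9: v0=F3 v1=F4 downbeat P8
  -> R4 @ bar 4 tick 1 v(0, 1): F3/B4 TT untreated
  -> R2 @ bar 7 tick 0 v(0, 1): C3/A3 M6 -> A2/E3 P5 similar
  -> R7 @ bar 8 tick 0 v(0,): A2->G3 leap 10st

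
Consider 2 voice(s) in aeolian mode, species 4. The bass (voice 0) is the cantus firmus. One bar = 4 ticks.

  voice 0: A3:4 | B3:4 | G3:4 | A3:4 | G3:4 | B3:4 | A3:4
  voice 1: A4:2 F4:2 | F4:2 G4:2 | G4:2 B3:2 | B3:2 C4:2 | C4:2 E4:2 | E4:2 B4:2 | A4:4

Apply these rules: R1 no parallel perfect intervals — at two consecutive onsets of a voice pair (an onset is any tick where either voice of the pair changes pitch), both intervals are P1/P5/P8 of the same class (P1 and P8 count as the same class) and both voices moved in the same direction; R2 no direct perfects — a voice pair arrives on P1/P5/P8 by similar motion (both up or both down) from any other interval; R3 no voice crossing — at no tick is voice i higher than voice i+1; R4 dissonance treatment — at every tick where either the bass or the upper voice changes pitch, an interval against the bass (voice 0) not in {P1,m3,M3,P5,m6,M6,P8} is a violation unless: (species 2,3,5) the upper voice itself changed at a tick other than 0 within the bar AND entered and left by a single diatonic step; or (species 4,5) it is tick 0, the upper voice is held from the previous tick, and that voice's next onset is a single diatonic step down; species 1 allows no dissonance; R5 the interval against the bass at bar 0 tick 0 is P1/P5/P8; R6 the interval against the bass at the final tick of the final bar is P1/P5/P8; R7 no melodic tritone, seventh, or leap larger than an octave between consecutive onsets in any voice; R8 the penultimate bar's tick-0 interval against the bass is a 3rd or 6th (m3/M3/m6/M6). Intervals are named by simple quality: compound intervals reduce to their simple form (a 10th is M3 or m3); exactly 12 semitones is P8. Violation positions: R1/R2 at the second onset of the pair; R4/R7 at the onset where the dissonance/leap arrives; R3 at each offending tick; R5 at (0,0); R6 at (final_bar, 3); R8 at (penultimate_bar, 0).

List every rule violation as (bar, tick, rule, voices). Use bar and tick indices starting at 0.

(1, 0, R4, (0, 1))
(3, 0, R4, (0, 1))
(4, 0, R4, (0, 1))
(5, 0, R4, (0, 1))
(5, 0, R8, (0, 1))
(6, 0, R1, (0, 1))

bar 0: v0=A3 v1=A4 downbeat P8
bar 1: v0=B3 v1=F4 downbeat TT
bar 2: v0=G3 v1=G4 downbeat P8
bar 3: v0=A3 v1=B3 downbeat M2
bar 4: v0=G3 v1=C4 downbeat P4
bar 5: v0=B3 v1=E4 downbeat P4
bar 6: v0=A3 v1=A4 downbeat P8
  -> R4 @ bar 1 tick 0 v(0, 1): B3/F4 TT untreated
  -> R4 @ bar 3 tick 0 v(0, 1): A3/B3 M2 untreated
  -> R4 @ bar 4 tick 0 v(0, 1): G3/C4 P4 untreated
  -> R4 @ bar 5 tick 0 v(0, 1): B3/E4 P4 untreated
  -> R8 @ bar 5 tick 0 v(0, 1): penult P4 not 3rd/6th
  -> R1 @ bar 6 tick 0 v(0, 1): B3/B4 P8 -> A3/A4 P8 similar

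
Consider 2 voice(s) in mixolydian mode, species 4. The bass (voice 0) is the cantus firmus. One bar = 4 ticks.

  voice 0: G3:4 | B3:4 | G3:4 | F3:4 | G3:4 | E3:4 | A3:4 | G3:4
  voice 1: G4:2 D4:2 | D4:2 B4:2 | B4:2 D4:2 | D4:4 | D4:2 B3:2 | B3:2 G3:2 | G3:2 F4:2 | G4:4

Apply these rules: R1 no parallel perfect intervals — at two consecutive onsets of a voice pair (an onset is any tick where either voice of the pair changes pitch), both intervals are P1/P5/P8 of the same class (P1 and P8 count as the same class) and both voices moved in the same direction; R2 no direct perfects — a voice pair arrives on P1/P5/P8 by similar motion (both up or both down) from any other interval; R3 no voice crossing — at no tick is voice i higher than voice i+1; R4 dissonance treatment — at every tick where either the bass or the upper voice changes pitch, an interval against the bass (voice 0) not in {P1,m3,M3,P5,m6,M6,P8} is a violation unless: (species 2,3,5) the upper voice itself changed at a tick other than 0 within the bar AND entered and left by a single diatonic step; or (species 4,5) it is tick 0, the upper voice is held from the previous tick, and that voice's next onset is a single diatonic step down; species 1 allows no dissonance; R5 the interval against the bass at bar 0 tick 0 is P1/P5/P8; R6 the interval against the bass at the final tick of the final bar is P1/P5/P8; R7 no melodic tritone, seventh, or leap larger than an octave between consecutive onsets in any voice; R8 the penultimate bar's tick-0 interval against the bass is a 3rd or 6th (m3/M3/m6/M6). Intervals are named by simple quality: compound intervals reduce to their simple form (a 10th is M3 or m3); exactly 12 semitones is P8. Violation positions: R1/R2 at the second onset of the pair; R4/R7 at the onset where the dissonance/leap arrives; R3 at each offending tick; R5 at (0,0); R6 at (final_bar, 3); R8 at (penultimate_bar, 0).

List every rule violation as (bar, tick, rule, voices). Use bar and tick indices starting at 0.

bar 0: v0=G3 v1=G4 downbeat P8
bar 1: v0=B3 v1=D4 downbeat m3
bar 2: v0=G3 v1=B4 downbeat M3
bar 3: v0=F3 v1=D4 downbeat M6
bar 4: v0=G3 v1=D4 downbeat P5
bar 5: v0=E3 v1=B3 downbeat P5
bar 6: v0=A3 v1=G3 downbeat M2
bar 7: v0=G3 v1=G4 downbeat P8
  -> R3 @ bar 6 tick 0 v(0, 1): A3 above G3
  -> R4 @ bar 6 tick 0 v(0, 1): A3/G3 M2 untreated
  -> R8 @ bar 6 tick 0 v(0, 1): penult M2 not 3rd/6th
  -> R3 @ bar 6 tick 1 v(0, 1): A3 above G3
  -> R7 @ bar 6 tick 2 v(1,): G3->F4 leap 10st

(6, 0, R3, (0, 1))
(6, 0, R4, (0, 1))
(6, 0, R8, (0, 1))
(6, 1, R3, (0, 1))
(6, 2, R7, (1,))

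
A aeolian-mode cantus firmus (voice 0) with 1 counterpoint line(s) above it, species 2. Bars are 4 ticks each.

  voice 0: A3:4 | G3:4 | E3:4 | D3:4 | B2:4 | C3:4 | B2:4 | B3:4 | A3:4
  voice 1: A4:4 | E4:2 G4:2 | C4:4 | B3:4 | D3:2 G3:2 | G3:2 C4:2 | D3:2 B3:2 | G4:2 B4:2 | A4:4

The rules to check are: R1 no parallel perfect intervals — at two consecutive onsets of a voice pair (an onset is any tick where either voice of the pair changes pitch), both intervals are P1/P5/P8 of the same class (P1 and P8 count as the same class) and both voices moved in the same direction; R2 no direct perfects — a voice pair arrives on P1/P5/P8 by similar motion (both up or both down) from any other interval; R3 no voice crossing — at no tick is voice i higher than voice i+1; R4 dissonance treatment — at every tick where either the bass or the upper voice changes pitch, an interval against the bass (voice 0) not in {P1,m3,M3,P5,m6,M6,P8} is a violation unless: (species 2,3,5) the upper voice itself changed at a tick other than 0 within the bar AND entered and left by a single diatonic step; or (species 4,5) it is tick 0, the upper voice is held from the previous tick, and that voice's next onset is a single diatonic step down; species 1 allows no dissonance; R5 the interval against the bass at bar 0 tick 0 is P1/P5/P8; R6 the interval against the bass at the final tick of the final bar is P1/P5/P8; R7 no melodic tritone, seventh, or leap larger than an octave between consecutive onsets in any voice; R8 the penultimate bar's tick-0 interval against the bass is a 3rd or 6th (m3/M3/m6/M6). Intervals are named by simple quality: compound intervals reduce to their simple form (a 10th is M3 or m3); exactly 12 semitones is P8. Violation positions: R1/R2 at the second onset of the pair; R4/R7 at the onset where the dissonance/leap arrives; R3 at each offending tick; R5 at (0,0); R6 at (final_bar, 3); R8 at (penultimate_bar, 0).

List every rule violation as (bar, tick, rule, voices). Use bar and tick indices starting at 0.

bar 0: v0=A3 v1=A4 downbeat P8
bar 1: v0=G3 v1=E4 downbeat M6
bar 2: v0=E3 v1=C4 downbeat m6
bar 3: v0=D3 v1=B3 downbeat M6
bar 4: v0=B2 v1=D3 downbeat m3
bar 5: v0=C3 v1=G3 downbeat P5
bar 6: v0=B2 v1=D3 downbeat m3
bar 7: v0=B3 v1=G4 downbeat m6
bar 8: v0=A3 v1=A4 downbeat P8
  -> R7 @ bar 6 tick 0 v(1,): C4->D3 leap 10st
  -> R1 @ bar 8 tick 0 v(0, 1): B3/B4 P8 -> A3/A4 P8 similar

(6, 0, R7, (1,))
(8, 0, R1, (0, 1))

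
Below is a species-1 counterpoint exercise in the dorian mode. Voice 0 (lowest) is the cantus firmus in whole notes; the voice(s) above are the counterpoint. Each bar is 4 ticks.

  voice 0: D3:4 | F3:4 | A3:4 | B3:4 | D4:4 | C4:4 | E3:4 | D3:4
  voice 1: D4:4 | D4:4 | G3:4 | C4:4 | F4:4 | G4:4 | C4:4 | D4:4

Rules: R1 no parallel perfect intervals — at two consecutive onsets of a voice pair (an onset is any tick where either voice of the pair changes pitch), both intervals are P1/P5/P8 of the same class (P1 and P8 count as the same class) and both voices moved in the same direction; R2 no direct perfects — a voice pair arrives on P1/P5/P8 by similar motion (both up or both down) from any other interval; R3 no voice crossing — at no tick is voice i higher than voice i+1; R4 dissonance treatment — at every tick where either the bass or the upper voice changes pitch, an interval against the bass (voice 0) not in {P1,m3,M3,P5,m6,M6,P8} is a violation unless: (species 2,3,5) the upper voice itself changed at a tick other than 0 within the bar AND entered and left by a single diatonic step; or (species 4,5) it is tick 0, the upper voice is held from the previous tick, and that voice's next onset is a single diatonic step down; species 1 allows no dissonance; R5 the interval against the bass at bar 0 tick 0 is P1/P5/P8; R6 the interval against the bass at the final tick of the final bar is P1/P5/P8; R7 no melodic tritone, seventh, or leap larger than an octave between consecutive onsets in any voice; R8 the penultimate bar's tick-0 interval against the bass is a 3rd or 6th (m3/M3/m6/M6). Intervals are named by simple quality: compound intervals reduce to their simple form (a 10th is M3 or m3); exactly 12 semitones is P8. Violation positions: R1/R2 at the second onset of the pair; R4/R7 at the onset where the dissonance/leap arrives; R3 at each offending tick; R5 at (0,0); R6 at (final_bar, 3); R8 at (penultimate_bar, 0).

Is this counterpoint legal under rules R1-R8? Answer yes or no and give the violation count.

bar 0: v0=D3 v1=D4 (P8)
bar 1: v0=F3 v1=D4 (M6)
bar 2: v0=A3 v1=G3 (M2)
bar 3: v0=B3 v1=C4 (m2)
bar 4: v0=D4 v1=F4 (m3)
bar 5: v0=C4 v1=G4 (P5)
bar 6: v0=E3 v1=C4 (m6)
bar 7: v0=D3 v1=D4 (P8)
  R3 @ bar2.0: A3 above G3
  R4 @ bar2.0: A3/G3 M2 untreated
  R3 @ bar2.1: A3 above G3
  R3 @ bar2.2: A3 above G3
  R3 @ bar2.3: A3 above G3
  R4 @ bar3.0: B3/C4 m2 untreated

No (6 violations)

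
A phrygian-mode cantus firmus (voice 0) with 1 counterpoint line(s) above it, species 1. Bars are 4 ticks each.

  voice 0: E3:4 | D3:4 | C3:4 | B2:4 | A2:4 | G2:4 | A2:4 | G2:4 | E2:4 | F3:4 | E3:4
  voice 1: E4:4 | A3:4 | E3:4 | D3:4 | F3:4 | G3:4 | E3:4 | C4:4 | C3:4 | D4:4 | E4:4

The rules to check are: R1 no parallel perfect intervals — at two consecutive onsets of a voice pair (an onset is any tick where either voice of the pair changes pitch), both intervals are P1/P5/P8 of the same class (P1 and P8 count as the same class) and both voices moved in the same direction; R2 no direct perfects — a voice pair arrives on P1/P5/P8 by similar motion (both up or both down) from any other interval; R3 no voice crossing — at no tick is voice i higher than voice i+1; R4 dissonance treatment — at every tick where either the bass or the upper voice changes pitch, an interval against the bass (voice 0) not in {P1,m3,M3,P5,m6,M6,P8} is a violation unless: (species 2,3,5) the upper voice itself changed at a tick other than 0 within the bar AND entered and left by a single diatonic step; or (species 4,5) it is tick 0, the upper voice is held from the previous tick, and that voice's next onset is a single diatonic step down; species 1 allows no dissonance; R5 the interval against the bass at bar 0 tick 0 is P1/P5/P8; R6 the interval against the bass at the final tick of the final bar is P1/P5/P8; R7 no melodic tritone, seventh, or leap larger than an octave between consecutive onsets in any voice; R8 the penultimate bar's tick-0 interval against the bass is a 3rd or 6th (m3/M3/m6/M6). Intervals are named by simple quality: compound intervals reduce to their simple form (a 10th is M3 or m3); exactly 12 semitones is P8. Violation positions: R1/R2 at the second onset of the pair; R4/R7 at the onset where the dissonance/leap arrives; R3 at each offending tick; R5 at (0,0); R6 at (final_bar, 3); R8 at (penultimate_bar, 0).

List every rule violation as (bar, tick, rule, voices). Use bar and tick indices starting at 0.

(1, 0, R2, (0, 1))
(7, 0, R4, (0, 1))
(9, 0, R7, (0,))
(9, 0, R7, (1,))

bar 0: v0=E3 v1=E4 downbeat P8
bar 1: v0=D3 v1=A3 downbeat P5
bar 2: v0=C3 v1=E3 downbeat M3
bar 3: v0=B2 v1=D3 downbeat m3
bar 4: v0=A2 v1=F3 downbeat m6
bar 5: v0=G2 v1=G3 downbeat P8
bar 6: v0=A2 v1=E3 downbeat P5
bar 7: v0=G2 v1=C4 downbeat P4
bar 8: v0=E2 v1=C3 downbeat m6
bar 9: v0=F3 v1=D4 downbeat M6
bar 10: v0=E3 v1=E4 downbeat P8
  -> R2 @ bar 1 tick 0 v(0, 1): E3/E4 P8 -> D3/A3 P5 similar
  -> R4 @ bar 7 tick 0 v(0, 1): G2/C4 P4 untreated
  -> R7 @ bar 9 tick 0 v(0,): E2->F3 leap 13st
  -> R7 @ bar 9 tick 0 v(1,): C3->D4 leap 14st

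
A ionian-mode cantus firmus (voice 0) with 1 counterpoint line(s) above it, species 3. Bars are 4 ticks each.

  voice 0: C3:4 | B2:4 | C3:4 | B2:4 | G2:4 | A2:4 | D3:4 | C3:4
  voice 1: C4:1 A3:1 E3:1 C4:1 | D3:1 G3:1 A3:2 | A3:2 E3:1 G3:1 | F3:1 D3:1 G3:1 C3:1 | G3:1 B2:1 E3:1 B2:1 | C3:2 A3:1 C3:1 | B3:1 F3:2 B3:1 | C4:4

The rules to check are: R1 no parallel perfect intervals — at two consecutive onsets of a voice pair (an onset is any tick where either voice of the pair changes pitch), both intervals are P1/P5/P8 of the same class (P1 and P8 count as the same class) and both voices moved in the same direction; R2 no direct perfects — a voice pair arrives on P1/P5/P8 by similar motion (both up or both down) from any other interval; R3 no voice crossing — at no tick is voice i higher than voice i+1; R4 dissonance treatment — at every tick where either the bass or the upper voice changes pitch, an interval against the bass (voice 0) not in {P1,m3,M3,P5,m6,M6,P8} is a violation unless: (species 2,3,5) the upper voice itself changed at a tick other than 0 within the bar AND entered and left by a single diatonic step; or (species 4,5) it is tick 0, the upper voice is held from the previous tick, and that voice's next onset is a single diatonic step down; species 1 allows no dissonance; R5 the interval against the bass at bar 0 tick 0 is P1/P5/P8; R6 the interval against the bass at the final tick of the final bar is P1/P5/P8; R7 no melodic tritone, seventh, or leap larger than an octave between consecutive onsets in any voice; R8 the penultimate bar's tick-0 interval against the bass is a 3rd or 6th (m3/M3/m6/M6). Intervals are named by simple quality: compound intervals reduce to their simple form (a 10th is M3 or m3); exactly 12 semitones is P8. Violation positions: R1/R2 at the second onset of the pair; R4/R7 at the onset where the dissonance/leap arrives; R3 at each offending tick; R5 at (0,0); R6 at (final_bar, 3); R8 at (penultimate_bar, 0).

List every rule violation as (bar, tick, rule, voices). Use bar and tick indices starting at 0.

bar 0: v0=C3 v1=C4 downbeat P8
bar 1: v0=B2 v1=D3 downbeat m3
bar 2: v0=C3 v1=A3 downbeat M6
bar 3: v0=B2 v1=F3 downbeat TT
bar 4: v0=G2 v1=G3 downbeat P8
bar 5: v0=A2 v1=C3 downbeat m3
bar 6: v0=D3 v1=B3 downbeat M6
bar 7: v0=C3 v1=C4 downbeat P8
  -> R7 @ bar 1 tick 0 v(1,): C4->D3 leap 10st
  -> R4 @ bar 1 tick 2 v(0, 1): B2/A3 m7 untreated
  -> R4 @ bar 3 tick 0 v(0, 1): B2/F3 TT untreated
  -> R4 @ bar 3 tick 3 v(0, 1): B2/C3 m2 untreated
  -> R7 @ bar 6 tick 0 v(1,): C3->B3 leap 11st
  -> R7 @ bar 6 tick 1 v(1,): B3->F3 leap 6st
  -> R7 @ bar 6 tick 3 v(1,): F3->B3 leap 6st

(1, 0, R7, (1,))
(1, 2, R4, (0, 1))
(3, 0, R4, (0, 1))
(3, 3, R4, (0, 1))
(6, 0, R7, (1,))
(6, 1, R7, (1,))
(6, 3, R7, (1,))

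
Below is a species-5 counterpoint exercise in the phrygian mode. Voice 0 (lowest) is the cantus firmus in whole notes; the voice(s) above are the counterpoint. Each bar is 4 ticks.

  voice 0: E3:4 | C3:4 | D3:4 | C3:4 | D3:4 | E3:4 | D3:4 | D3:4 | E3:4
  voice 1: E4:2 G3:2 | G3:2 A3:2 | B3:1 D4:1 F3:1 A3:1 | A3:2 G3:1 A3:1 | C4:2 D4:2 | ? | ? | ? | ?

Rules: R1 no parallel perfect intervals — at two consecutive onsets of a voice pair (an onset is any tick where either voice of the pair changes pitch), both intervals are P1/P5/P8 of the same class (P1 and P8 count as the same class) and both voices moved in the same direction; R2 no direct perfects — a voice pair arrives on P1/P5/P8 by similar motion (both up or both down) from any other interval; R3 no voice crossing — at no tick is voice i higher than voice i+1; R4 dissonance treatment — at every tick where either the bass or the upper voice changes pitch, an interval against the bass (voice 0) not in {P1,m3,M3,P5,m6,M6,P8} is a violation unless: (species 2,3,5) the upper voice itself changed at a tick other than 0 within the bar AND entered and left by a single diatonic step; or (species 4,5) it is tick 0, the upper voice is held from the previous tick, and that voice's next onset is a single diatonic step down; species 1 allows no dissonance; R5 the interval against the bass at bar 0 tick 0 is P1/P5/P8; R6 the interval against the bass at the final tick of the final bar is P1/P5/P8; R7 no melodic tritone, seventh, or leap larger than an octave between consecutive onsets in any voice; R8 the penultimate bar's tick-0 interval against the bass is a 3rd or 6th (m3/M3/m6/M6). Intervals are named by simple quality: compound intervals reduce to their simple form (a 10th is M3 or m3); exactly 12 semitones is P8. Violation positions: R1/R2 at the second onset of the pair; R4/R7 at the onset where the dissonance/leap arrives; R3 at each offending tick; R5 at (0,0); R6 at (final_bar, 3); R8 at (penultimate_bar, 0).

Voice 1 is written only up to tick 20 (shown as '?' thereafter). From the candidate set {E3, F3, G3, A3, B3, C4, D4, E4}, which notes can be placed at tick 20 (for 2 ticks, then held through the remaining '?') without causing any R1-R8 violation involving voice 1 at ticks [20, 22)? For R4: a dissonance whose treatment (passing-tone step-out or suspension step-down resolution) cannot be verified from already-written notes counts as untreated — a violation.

{B3, C4, G3}

E3: violates R7
F3: violates R4
G3: legal
A3: violates R4
B3: legal
C4: legal
D4: violates R4
E4: violates R1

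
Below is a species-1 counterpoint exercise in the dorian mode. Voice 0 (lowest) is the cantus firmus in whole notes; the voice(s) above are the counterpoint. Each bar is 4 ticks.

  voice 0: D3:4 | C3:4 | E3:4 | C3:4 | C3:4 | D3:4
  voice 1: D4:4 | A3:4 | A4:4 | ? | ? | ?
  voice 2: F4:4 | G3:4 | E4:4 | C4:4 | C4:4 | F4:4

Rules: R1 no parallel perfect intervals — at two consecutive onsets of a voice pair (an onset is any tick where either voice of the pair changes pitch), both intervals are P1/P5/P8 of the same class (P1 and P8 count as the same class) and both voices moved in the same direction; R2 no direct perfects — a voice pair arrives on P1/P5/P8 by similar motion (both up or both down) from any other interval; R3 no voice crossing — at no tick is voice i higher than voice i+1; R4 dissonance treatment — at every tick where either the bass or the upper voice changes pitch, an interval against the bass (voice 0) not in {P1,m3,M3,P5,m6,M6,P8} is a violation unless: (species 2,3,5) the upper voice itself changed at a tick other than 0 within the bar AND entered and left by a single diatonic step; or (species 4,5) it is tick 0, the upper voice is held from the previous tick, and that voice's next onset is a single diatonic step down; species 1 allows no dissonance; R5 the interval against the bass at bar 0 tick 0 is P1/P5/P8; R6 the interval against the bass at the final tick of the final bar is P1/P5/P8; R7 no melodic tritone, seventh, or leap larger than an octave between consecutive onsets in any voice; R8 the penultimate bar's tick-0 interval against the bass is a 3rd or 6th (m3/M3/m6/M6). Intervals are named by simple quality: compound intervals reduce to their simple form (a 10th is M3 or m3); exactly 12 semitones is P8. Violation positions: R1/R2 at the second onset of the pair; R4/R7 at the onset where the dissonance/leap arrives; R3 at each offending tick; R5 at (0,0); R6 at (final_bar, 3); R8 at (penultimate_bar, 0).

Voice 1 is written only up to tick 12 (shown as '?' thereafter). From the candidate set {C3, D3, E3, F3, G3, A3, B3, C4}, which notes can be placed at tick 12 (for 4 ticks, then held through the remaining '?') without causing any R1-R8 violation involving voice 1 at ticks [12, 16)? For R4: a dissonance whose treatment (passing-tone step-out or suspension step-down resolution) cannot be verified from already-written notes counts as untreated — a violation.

C3: violates R2,R7
D3: violates R4,R7
E3: violates R7
F3: violates R2,R4,R7
G3: violates R2,R7
A3: legal
B3: violates R4,R7
C4: violates R2

{A3}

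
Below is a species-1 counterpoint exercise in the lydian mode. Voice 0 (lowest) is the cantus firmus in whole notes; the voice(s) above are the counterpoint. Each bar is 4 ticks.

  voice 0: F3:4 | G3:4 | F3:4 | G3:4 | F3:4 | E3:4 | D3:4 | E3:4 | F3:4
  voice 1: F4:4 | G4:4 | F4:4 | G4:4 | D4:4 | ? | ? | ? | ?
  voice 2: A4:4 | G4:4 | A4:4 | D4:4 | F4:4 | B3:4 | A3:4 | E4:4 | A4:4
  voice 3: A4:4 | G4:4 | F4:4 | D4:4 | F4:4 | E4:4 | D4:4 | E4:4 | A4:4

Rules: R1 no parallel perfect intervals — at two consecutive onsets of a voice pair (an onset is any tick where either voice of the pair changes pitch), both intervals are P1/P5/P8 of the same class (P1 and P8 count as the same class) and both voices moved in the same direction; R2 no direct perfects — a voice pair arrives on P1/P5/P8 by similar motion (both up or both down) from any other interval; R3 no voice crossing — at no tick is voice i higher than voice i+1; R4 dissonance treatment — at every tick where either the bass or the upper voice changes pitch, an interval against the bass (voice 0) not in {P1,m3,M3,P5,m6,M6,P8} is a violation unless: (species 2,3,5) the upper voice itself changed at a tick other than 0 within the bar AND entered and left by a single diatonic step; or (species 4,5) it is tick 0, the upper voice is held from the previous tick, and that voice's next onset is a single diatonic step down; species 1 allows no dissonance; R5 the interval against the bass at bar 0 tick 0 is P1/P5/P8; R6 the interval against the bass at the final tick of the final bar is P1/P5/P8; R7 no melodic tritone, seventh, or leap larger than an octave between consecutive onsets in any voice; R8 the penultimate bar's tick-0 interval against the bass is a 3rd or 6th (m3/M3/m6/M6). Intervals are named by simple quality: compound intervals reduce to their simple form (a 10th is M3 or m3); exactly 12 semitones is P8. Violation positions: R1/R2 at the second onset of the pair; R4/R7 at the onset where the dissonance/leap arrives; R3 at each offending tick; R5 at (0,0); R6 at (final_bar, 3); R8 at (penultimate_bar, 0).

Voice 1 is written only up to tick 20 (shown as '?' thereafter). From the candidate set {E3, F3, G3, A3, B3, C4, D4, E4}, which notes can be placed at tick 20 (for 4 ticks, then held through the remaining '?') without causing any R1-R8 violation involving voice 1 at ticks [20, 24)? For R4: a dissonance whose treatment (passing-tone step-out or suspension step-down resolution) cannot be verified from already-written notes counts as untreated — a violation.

E3: violates R2,R7
F3: violates R4
G3: legal
A3: violates R2,R4
B3: violates R2
C4: violates R3
D4: violates R3,R4
E4: violates R3

{G3}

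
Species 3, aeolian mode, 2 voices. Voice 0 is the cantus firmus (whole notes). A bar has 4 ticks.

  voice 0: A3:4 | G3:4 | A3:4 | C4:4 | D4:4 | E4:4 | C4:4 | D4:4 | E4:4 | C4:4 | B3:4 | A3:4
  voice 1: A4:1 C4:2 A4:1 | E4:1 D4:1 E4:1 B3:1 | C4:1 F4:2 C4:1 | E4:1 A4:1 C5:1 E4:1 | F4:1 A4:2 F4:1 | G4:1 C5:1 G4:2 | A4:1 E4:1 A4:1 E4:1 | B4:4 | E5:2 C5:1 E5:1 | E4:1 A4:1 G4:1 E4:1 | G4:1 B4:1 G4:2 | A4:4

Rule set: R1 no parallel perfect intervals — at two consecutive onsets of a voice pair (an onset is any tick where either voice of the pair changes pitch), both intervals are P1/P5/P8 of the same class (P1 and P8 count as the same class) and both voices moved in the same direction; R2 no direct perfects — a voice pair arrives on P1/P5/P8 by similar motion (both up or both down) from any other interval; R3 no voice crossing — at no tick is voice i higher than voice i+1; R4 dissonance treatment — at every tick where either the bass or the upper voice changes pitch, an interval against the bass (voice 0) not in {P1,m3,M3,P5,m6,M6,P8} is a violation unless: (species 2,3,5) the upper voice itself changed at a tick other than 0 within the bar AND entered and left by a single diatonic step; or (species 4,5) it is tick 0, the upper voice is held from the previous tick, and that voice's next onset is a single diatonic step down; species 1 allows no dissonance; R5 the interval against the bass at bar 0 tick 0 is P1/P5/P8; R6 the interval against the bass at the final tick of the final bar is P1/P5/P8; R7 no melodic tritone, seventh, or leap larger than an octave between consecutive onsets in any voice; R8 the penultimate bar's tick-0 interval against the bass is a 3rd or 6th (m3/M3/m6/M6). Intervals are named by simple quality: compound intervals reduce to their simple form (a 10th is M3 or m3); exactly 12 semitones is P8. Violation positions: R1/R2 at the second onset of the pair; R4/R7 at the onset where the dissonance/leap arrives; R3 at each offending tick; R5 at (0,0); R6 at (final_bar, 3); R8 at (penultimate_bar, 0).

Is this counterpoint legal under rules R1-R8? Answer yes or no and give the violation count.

bar 0: v0=A3 v1=A4 (P8)
bar 1: v0=G3 v1=E4 (M6)
bar 2: v0=A3 v1=C4 (m3)
bar 3: v0=C4 v1=E4 (M3)
bar 4: v0=D4 v1=F4 (m3)
bar 5: v0=E4 v1=G4 (m3)
bar 6: v0=C4 v1=A4 (M6)
bar 7: v0=D4 v1=B4 (M6)
bar 8: v0=E4 v1=E5 (P8)
bar 9: v0=C4 v1=E4 (M3)
bar 10: v0=B3 v1=G4 (m6)
bar 11: v0=A3 v1=A4 (P8)
  R2 @ bar8.0: D4/B4 M6 -> E4/E5 P8 similar

No (1 violations)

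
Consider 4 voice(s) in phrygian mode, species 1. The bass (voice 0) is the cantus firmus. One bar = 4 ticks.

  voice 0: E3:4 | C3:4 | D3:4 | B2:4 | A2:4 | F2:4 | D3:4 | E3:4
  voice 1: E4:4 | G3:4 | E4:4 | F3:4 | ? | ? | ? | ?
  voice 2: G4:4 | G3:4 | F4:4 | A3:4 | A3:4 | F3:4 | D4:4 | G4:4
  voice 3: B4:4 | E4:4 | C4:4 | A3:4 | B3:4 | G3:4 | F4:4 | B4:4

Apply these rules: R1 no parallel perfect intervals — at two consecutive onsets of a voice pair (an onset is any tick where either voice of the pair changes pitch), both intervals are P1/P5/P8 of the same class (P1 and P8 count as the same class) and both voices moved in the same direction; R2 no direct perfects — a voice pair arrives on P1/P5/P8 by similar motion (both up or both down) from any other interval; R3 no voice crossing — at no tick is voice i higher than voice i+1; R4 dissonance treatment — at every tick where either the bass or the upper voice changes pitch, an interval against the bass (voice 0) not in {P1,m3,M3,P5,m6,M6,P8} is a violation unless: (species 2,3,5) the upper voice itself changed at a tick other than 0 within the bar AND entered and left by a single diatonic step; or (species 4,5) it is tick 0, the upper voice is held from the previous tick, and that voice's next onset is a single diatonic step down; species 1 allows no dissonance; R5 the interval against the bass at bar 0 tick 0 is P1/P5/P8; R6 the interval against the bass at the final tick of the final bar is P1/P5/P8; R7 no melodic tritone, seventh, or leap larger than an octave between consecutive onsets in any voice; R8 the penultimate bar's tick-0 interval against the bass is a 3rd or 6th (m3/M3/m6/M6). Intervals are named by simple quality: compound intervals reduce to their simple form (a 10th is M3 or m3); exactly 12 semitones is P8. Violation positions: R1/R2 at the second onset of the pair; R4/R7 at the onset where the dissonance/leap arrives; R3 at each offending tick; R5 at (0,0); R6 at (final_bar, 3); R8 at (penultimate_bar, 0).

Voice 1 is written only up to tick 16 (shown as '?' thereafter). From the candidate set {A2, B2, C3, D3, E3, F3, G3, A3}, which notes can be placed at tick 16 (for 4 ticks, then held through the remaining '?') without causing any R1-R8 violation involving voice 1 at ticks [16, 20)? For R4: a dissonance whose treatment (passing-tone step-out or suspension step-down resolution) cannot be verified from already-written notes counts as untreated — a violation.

A2: violates R2
B2: violates R4,R7
C3: legal
D3: violates R4
E3: violates R2
F3: legal
G3: violates R4
A3: legal

{A3, C3, F3}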